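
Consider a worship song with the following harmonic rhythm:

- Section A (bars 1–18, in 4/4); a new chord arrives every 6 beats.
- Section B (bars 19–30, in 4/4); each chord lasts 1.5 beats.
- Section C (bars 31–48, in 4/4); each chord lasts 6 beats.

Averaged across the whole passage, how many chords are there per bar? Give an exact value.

A: 18 × 4 = 72 beats ÷ 6 = 12 chords.
B: 12 × 4 = 48 beats ÷ 1.5 = 32 chords.
C: 18 × 4 = 72 beats ÷ 6 = 12 chords.
Overall: 56 chords over 48 bars → 56/48 = 7/6 chords per bar.

7/6 chords per bar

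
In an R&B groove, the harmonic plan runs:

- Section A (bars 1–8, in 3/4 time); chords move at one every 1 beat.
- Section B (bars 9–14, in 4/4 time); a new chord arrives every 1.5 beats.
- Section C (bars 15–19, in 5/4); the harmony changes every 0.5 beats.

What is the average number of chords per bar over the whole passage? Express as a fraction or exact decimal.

A: 8 × 3 = 24 beats ÷ 1 = 24 chords.
B: 6 × 4 = 24 beats ÷ 1.5 = 16 chords.
C: 5 × 5 = 25 beats ÷ 0.5 = 50 chords.
Overall: 90 chords over 19 bars → 90/19 = 90/19 chords per bar.

90/19 chords per bar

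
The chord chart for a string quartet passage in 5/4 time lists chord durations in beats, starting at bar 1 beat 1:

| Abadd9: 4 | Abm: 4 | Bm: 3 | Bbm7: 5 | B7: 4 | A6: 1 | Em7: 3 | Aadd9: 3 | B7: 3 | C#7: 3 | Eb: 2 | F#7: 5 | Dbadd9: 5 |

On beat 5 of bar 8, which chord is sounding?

Beat 5 of bar 8 is beat (8−1)×5 + 5 = 40 overall.
Running totals: Abadd9 ends at 4, Abm ends at 8, Bm ends at 11, Bbm7 ends at 16, B7 ends at 20, A6 ends at 21, Em7 ends at 24, Aadd9 ends at 27, B7 ends at 30, C#7 ends at 33, Eb ends at 35, F#7 ends at 40.
Beat 40 falls within F#7.

F#7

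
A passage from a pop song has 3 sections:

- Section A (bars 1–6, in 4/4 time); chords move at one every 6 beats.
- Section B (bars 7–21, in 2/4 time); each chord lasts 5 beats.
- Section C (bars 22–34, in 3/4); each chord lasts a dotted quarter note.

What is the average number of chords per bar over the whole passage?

A: 6 bars of 4 beats is 24 beats; at 6 beats each that's 4 chords.
B: 15 bars of 2 beats is 30 beats; at 5 beats each that's 6 chords.
C: 13 bars of 3 beats is 39 beats; at 1.5 beats each that's 26 chords.
Overall: 36 chords over 34 bars → 36/34 = 18/17 chords per bar.

18/17 chords per bar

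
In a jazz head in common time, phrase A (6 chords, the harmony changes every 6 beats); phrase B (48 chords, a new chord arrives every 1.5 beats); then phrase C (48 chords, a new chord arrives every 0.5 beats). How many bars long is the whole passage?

A: 6 × 6 = 36 beats = 9 bars.
B: 48 × 1.5 = 72 beats = 18 bars.
C: 48 × 0.5 = 24 beats = 6 bars.
Total: 9 + 18 + 6 = 33 bars.

33 bars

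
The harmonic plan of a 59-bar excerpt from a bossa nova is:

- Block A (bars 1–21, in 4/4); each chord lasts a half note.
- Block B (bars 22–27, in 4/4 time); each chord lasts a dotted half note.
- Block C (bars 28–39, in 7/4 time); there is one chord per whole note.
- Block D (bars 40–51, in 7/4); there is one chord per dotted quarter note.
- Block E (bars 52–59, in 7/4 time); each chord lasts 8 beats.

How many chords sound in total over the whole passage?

134 chords

A has 84 beats and chords last 2 each, so 42 chords.
B has 24 beats and chords last 3 each, so 8 chords.
C has 84 beats and chords last 4 each, so 21 chords.
D has 84 beats and chords last 1.5 each, so 56 chords.
E has 56 beats and chords last 8 each, so 7 chords.
Total: 42 + 8 + 21 + 56 + 7 = 134.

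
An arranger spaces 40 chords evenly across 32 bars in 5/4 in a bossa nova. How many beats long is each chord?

4 beats

32 bars × 5 beats/bar = 160 beats total.
160 beats ÷ 40 chords = 4 beats per chord.
(That is a whole note.)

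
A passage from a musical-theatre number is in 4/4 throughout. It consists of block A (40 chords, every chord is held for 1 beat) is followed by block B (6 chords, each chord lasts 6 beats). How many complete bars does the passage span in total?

A: 40 × 1 = 40 beats = 10 bars.
B: 6 × 6 = 36 beats = 9 bars.
Total: 10 + 9 = 19 bars.

19 bars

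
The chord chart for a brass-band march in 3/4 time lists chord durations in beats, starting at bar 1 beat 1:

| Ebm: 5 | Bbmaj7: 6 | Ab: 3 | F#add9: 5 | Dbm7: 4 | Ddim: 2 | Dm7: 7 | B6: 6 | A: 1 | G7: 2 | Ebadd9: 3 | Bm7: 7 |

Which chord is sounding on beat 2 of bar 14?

G7

Beat 2 of bar 14 is beat (14−1)×3 + 2 = 41 overall.
Running totals: Ebm ends at 5, Bbmaj7 ends at 11, Ab ends at 14, F#add9 ends at 19, Dbm7 ends at 23, Ddim ends at 25, Dm7 ends at 32, B6 ends at 38, A ends at 39, G7 ends at 41.
Beat 41 falls within G7.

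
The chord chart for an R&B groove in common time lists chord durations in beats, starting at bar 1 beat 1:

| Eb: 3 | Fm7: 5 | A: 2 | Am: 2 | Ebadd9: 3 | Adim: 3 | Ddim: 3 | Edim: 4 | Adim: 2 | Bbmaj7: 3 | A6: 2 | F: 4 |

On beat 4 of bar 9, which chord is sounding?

Beat 4 of bar 9 is beat (9−1)×4 + 4 = 36 overall.
Running totals: Eb ends at 3, Fm7 ends at 8, A ends at 10, Am ends at 12, Ebadd9 ends at 15, Adim ends at 18, Ddim ends at 21, Edim ends at 25, Adim ends at 27, Bbmaj7 ends at 30, A6 ends at 32, F ends at 36.
Beat 36 falls within F.

F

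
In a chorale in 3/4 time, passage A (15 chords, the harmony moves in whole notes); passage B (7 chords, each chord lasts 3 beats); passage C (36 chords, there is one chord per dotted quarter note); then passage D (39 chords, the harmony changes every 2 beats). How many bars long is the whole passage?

A: 15 × 4 = 60 beats = 20 bars.
B: 7 × 3 = 21 beats = 7 bars.
C: 36 × 1.5 = 54 beats = 18 bars.
D: 39 × 2 = 78 beats = 26 bars.
Total: 20 + 7 + 18 + 26 = 71 bars.

71 bars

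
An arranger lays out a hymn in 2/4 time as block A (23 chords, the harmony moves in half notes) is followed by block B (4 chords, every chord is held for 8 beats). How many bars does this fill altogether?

39 bars

A: 23 × 2 = 46 beats = 23 bars.
B: 4 × 8 = 32 beats = 16 bars.
Total: 23 + 16 = 39 bars.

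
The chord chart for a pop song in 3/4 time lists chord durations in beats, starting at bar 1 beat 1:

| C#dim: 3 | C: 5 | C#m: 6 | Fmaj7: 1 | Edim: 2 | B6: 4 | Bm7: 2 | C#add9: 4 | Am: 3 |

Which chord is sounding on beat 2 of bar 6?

Edim

Beat 2 of bar 6 is beat (6−1)×3 + 2 = 17 overall.
Running totals: C#dim ends at 3, C ends at 8, C#m ends at 14, Fmaj7 ends at 15, Edim ends at 17.
Beat 17 falls within Edim.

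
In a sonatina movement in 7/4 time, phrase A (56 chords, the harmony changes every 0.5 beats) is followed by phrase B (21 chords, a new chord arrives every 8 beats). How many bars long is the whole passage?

A: 56 × 0.5 = 28 beats = 4 bars.
B: 21 × 8 = 168 beats = 24 bars.
Total: 4 + 24 = 28 bars.

28 bars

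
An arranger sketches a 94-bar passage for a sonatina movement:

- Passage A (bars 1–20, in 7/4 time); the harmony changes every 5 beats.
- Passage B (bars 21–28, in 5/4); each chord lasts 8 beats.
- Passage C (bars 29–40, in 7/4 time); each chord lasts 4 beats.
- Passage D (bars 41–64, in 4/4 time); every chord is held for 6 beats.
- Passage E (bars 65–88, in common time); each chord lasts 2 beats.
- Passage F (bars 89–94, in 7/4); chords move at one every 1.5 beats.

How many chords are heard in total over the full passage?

146 chords

A: 20 bars × 7 beats = 140 beats; 5 beats/chord → 28 chords.
B: 8 bars × 5 beats = 40 beats; 8 beats/chord → 5 chords.
C: 12 bars × 7 beats = 84 beats; 4 beats/chord → 21 chords.
D: 24 bars × 4 beats = 96 beats; 6 beats/chord → 16 chords.
E: 24 bars × 4 beats = 96 beats; 2 beats/chord → 48 chords.
F: 6 bars × 7 beats = 42 beats; 1.5 beats/chord → 28 chords.
Total: 28 + 5 + 21 + 16 + 48 + 28 = 146.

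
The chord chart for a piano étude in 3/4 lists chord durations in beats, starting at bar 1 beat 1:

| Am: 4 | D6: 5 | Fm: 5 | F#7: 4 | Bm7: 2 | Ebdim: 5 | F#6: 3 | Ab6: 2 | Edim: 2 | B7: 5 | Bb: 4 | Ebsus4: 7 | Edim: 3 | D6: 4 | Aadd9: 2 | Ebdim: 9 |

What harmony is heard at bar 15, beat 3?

Beat 3 of bar 15 is beat (15−1)×3 + 3 = 45 overall.
Running totals: Am ends at 4, D6 ends at 9, Fm ends at 14, F#7 ends at 18, Bm7 ends at 20, Ebdim ends at 25, F#6 ends at 28, Ab6 ends at 30, Edim ends at 32, B7 ends at 37, Bb ends at 41, Ebsus4 ends at 48.
Beat 45 falls within Ebsus4.

Ebsus4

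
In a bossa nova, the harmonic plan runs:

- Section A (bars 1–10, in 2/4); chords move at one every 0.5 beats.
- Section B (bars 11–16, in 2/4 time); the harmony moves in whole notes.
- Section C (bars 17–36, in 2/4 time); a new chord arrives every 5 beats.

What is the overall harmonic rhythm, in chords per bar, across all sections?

17/12 chords per bar

A: 10 × 2 = 20 beats ÷ 0.5 = 40 chords.
B: 6 × 2 = 12 beats ÷ 4 = 3 chords.
C: 20 × 2 = 40 beats ÷ 5 = 8 chords.
Overall: 51 chords over 36 bars → 51/36 = 17/12 chords per bar.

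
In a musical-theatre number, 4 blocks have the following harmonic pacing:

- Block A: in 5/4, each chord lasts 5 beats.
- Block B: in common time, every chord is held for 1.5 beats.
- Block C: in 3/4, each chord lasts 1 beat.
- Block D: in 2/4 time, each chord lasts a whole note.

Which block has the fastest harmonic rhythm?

A: 5/5 = 1 chord/bar.
B: 4/1.5 = 8/3 chords/bar.
C: 3/1 = 3 chords/bar.
D: 2/4 = 0.5 chords/bar.
Fastest is C at 3 chords/bar.

Block C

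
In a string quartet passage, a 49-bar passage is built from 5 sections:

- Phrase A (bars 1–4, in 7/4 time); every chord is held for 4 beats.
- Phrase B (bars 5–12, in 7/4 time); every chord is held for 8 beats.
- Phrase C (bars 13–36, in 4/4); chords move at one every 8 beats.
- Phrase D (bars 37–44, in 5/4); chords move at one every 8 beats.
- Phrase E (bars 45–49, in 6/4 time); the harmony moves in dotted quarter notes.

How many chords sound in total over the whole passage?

A: 4·7 = 28 beats, 28/4 = 7 chords.
B: 8·7 = 56 beats, 56/8 = 7 chords.
C: 24·4 = 96 beats, 96/8 = 12 chords.
D: 8·5 = 40 beats, 40/8 = 5 chords.
E: 5·6 = 30 beats, 30/1.5 = 20 chords.
Total: 7 + 7 + 12 + 5 + 20 = 51.

51 chords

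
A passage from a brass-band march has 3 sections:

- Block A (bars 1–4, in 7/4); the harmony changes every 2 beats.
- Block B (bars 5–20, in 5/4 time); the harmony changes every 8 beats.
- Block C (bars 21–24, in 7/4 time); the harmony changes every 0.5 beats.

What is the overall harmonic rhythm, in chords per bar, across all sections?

10/3 chords per bar

A: 4 × 7 = 28 beats ÷ 2 = 14 chords.
B: 16 × 5 = 80 beats ÷ 8 = 10 chords.
C: 4 × 7 = 28 beats ÷ 0.5 = 56 chords.
Overall: 80 chords over 24 bars → 80/24 = 10/3 chords per bar.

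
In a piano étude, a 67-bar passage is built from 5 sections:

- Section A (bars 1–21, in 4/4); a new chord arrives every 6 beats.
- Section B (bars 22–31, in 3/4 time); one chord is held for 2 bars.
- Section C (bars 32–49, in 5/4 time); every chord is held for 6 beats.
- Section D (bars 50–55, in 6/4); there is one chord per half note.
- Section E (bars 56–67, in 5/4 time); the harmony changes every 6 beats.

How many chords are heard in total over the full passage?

62 chords

A has 84 beats and chords last 6 each, so 14 chords.
B has 30 beats and chords last 6 each, so 5 chords.
C has 90 beats and chords last 6 each, so 15 chords.
D has 36 beats and chords last 2 each, so 18 chords.
E has 60 beats and chords last 6 each, so 10 chords.
Total: 14 + 5 + 15 + 18 + 10 = 62.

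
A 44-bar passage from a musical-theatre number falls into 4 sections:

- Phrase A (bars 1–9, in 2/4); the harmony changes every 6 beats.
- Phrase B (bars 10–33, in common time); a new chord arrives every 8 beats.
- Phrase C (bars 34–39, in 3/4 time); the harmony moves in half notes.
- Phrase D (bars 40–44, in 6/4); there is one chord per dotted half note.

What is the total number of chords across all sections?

A: 9 bars × 2 beats = 18 beats; 6 beats/chord → 3 chords.
B: 24 bars × 4 beats = 96 beats; 8 beats/chord → 12 chords.
C: 6 bars × 3 beats = 18 beats; 2 beats/chord → 9 chords.
D: 5 bars × 6 beats = 30 beats; 3 beats/chord → 10 chords.
Total: 3 + 12 + 9 + 10 = 34.

34 chords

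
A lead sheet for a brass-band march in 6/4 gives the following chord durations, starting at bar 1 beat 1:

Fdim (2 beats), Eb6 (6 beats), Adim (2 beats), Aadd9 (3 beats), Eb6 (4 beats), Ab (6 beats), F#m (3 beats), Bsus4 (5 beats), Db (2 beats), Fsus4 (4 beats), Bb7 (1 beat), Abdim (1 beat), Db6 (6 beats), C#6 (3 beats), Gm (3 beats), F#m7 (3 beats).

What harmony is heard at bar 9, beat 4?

Beat 4 of bar 9 is beat (9−1)×6 + 4 = 52 overall.
Running totals: Fdim ends at 2, Eb6 ends at 8, Adim ends at 10, Aadd9 ends at 13, Eb6 ends at 17, Ab ends at 23, F#m ends at 26, Bsus4 ends at 31, Db ends at 33, Fsus4 ends at 37, Bb7 ends at 38, Abdim ends at 39, Db6 ends at 45, C#6 ends at 48, Gm ends at 51, F#m7 ends at 54.
Beat 52 falls within F#m7.

F#m7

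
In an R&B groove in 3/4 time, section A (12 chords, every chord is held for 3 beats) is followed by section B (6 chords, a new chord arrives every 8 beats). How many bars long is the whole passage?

28 bars

A: 12 × 3 = 36 beats = 12 bars.
B: 6 × 8 = 48 beats = 16 bars.
Total: 12 + 16 = 28 bars.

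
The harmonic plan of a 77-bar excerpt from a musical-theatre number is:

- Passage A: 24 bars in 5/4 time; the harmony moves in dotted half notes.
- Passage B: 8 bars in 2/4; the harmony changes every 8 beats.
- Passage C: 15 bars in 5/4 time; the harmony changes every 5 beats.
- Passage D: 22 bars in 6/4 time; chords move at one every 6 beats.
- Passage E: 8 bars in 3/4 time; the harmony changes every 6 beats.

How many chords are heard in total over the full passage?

A has 120 beats and chords last 3 each, so 40 chords.
B has 16 beats and chords last 8 each, so 2 chords.
C has 75 beats and chords last 5 each, so 15 chords.
D has 132 beats and chords last 6 each, so 22 chords.
E has 24 beats and chords last 6 each, so 4 chords.
Total: 40 + 2 + 15 + 22 + 4 = 83.

83 chords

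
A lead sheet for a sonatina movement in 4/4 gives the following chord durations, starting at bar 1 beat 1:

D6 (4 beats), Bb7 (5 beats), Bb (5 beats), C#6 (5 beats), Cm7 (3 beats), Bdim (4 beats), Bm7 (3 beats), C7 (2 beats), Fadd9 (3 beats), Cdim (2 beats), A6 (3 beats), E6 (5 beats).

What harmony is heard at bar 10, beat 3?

A6

Beat 3 of bar 10 is beat (10−1)×4 + 3 = 39 overall.
Running totals: D6 ends at 4, Bb7 ends at 9, Bb ends at 14, C#6 ends at 19, Cm7 ends at 22, Bdim ends at 26, Bm7 ends at 29, C7 ends at 31, Fadd9 ends at 34, Cdim ends at 36, A6 ends at 39.
Beat 39 falls within A6.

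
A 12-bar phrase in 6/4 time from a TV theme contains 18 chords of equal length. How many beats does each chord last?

4 beats

12 bars × 6 beats/bar = 72 beats total.
72 beats ÷ 18 chords = 4 beats per chord.
(That is a whole note.)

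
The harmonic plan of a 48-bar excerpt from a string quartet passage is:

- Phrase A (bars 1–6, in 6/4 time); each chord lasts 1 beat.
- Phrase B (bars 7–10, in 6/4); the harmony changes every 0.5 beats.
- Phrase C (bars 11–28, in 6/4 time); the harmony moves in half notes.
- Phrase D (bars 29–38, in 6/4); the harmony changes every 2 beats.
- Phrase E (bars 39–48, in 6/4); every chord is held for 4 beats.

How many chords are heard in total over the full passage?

A: 6·6 = 36 beats, 36/1 = 36 chords.
B: 4·6 = 24 beats, 24/0.5 = 48 chords.
C: 18·6 = 108 beats, 108/2 = 54 chords.
D: 10·6 = 60 beats, 60/2 = 30 chords.
E: 10·6 = 60 beats, 60/4 = 15 chords.
Total: 36 + 48 + 54 + 30 + 15 = 183.

183 chords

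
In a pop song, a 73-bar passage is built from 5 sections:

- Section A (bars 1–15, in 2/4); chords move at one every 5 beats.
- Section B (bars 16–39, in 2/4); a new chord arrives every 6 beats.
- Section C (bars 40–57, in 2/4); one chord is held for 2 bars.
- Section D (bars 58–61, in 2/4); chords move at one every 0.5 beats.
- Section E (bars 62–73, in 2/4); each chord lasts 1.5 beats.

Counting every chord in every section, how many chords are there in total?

A has 30 beats and chords last 5 each, so 6 chords.
B has 48 beats and chords last 6 each, so 8 chords.
C has 36 beats and chords last 4 each, so 9 chords.
D has 8 beats and chords last 0.5 each, so 16 chords.
E has 24 beats and chords last 1.5 each, so 16 chords.
Total: 6 + 8 + 9 + 16 + 16 = 55.

55 chords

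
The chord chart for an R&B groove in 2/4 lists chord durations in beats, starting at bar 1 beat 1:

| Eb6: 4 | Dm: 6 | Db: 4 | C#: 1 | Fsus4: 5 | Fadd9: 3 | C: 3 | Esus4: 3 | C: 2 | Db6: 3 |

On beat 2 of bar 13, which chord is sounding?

C

Beat 2 of bar 13 is beat (13−1)×2 + 2 = 26 overall.
Running totals: Eb6 ends at 4, Dm ends at 10, Db ends at 14, C# ends at 15, Fsus4 ends at 20, Fadd9 ends at 23, C ends at 26.
Beat 26 falls within C.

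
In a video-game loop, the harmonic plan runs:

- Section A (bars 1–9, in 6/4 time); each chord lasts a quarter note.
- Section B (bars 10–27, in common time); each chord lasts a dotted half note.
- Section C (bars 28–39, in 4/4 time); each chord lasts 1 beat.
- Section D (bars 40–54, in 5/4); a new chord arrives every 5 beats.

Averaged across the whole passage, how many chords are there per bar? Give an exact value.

47/18 chords per bar

A: 9 × 6 = 54 beats ÷ 1 = 54 chords.
B: 18 × 4 = 72 beats ÷ 3 = 24 chords.
C: 12 × 4 = 48 beats ÷ 1 = 48 chords.
D: 15 × 5 = 75 beats ÷ 5 = 15 chords.
Overall: 141 chords over 54 bars → 141/54 = 47/18 chords per bar.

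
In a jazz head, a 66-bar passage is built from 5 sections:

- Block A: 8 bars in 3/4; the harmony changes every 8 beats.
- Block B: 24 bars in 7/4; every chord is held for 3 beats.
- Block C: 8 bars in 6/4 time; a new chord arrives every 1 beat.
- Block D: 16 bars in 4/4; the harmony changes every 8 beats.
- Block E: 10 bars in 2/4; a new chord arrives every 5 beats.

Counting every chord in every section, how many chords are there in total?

119 chords

A: 8 bars × 3 beats = 24 beats; 8 beats/chord → 3 chords.
B: 24 bars × 7 beats = 168 beats; 3 beats/chord → 56 chords.
C: 8 bars × 6 beats = 48 beats; 1 beat/chord → 48 chords.
D: 16 bars × 4 beats = 64 beats; 8 beats/chord → 8 chords.
E: 10 bars × 2 beats = 20 beats; 5 beats/chord → 4 chords.
Total: 3 + 56 + 48 + 8 + 4 = 119.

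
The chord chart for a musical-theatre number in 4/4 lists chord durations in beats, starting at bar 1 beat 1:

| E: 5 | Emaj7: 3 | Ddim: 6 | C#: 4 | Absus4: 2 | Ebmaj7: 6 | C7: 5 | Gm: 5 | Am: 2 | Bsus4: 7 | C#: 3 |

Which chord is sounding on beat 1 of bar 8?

C7

Beat 1 of bar 8 is beat (8−1)×4 + 1 = 29 overall.
Running totals: E ends at 5, Emaj7 ends at 8, Ddim ends at 14, C# ends at 18, Absus4 ends at 20, Ebmaj7 ends at 26, C7 ends at 31.
Beat 29 falls within C7.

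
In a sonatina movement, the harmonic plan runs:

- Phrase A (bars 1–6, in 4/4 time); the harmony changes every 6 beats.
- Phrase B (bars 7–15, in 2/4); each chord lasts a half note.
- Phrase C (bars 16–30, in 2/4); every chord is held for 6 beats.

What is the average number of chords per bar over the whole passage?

0.6 chords per bar

A: 6 × 4 = 24 beats ÷ 6 = 4 chords.
B: 9 × 2 = 18 beats ÷ 2 = 9 chords.
C: 15 × 2 = 30 beats ÷ 6 = 5 chords.
Overall: 18 chords over 30 bars → 18/30 = 0.6 chords per bar.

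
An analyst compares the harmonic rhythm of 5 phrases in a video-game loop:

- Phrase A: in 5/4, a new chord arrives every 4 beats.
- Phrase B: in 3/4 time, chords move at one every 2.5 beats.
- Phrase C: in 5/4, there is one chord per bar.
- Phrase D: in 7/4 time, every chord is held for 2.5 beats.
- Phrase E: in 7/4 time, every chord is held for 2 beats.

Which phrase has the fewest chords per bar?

Phrase C

A: each chord is 4 beats in 5/4, so 1.25 per bar.
B: each chord is 2.5 beats in 3/4, so 1.2 per bar.
C: each chord is 5 beats in 5/4, so 1 per bar.
D: each chord is 2.5 beats in 7/4, so 2.8 per bar.
E: each chord is 2 beats in 7/4, so 3.5 per bar.
Slowest is C at 1 chords/bar.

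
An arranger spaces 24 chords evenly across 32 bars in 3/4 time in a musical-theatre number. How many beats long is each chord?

4 beats

32 bars × 3 beats/bar = 96 beats total.
96 beats ÷ 24 chords = 4 beats per chord.
(That is a whole note.)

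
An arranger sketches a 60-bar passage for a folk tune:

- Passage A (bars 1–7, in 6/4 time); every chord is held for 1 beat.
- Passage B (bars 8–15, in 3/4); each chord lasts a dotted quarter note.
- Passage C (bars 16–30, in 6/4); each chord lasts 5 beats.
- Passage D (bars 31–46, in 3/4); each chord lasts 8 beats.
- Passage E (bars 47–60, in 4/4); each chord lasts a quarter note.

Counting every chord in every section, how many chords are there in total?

A has 42 beats and chords last 1 each, so 42 chords.
B has 24 beats and chords last 1.5 each, so 16 chords.
C has 90 beats and chords last 5 each, so 18 chords.
D has 48 beats and chords last 8 each, so 6 chords.
E has 56 beats and chords last 1 each, so 56 chords.
Total: 42 + 16 + 18 + 6 + 56 = 138.

138 chords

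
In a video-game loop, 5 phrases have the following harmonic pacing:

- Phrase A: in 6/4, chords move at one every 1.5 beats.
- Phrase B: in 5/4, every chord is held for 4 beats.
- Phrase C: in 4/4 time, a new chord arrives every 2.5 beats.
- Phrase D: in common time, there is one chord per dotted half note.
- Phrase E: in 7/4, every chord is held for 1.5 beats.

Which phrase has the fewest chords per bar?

A: 6/1.5 = 4 chords/bar.
B: 5/4 = 1.25 chords/bar.
C: 4/2.5 = 1.6 chords/bar.
D: 4/3 = 4/3 chords/bar.
E: 7/1.5 = 14/3 chords/bar.
Slowest is B at 1.25 chords/bar.

Phrase B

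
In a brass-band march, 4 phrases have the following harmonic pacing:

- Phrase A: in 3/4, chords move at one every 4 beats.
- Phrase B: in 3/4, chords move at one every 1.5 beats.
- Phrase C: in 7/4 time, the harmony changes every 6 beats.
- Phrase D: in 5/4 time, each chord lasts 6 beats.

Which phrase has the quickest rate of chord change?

Phrase B

A: 3 beats/bar ÷ 4 beats/chord = 0.75 chords/bar.
B: 3 beats/bar ÷ 1.5 beats/chord = 2 chords/bar.
C: 7 beats/bar ÷ 6 beats/chord = 7/6 chords/bar.
D: 5 beats/bar ÷ 6 beats/chord = 5/6 chords/bar.
Fastest is B at 2 chords/bar.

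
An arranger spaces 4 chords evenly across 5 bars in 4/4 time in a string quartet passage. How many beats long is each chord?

5 beats

5 bars × 4 beats/bar = 20 beats total.
20 beats ÷ 4 chords = 5 beats per chord.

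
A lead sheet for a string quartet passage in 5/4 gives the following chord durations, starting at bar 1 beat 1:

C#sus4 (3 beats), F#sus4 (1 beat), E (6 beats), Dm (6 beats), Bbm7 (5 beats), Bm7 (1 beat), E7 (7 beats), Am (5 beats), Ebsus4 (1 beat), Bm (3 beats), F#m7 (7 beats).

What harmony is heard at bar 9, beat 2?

F#m7

Beat 2 of bar 9 is beat (9−1)×5 + 2 = 42 overall.
Running totals: C#sus4 ends at 3, F#sus4 ends at 4, E ends at 10, Dm ends at 16, Bbm7 ends at 21, Bm7 ends at 22, E7 ends at 29, Am ends at 34, Ebsus4 ends at 35, Bm ends at 38, F#m7 ends at 45.
Beat 42 falls within F#m7.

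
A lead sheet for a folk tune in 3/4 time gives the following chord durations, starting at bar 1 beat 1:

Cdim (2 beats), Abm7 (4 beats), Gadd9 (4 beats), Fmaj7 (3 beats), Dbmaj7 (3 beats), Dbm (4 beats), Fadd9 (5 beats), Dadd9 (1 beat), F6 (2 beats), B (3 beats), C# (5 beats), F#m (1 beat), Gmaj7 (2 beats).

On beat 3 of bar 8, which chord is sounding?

Fadd9

Beat 3 of bar 8 is beat (8−1)×3 + 3 = 24 overall.
Running totals: Cdim ends at 2, Abm7 ends at 6, Gadd9 ends at 10, Fmaj7 ends at 13, Dbmaj7 ends at 16, Dbm ends at 20, Fadd9 ends at 25.
Beat 24 falls within Fadd9.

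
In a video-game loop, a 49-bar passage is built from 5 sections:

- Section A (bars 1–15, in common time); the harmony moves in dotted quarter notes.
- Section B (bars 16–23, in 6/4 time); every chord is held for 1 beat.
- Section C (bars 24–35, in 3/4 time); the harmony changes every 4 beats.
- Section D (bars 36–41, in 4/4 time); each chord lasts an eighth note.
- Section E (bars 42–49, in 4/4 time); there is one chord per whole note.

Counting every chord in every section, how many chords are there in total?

A: 15·4 = 60 beats, 60/1.5 = 40 chords.
B: 8·6 = 48 beats, 48/1 = 48 chords.
C: 12·3 = 36 beats, 36/4 = 9 chords.
D: 6·4 = 24 beats, 24/0.5 = 48 chords.
E: 8·4 = 32 beats, 32/4 = 8 chords.
Total: 40 + 48 + 9 + 48 + 8 = 153.

153 chords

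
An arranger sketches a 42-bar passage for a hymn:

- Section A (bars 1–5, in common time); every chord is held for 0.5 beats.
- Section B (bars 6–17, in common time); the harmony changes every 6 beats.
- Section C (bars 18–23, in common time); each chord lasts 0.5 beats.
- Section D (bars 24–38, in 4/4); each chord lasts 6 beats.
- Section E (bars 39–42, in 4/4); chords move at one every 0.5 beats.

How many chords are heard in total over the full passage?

A: 5 bars × 4 beats = 20 beats; 0.5 beats/chord → 40 chords.
B: 12 bars × 4 beats = 48 beats; 6 beats/chord → 8 chords.
C: 6 bars × 4 beats = 24 beats; 0.5 beats/chord → 48 chords.
D: 15 bars × 4 beats = 60 beats; 6 beats/chord → 10 chords.
E: 4 bars × 4 beats = 16 beats; 0.5 beats/chord → 32 chords.
Total: 40 + 8 + 48 + 10 + 32 = 138.

138 chords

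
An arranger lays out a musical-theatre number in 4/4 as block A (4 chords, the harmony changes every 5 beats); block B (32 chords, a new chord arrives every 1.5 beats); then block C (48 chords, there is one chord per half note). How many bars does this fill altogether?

41 bars

A: 4 × 5 = 20 beats = 5 bars.
B: 32 × 1.5 = 48 beats = 12 bars.
C: 48 × 2 = 96 beats = 24 bars.
Total: 5 + 12 + 24 = 41 bars.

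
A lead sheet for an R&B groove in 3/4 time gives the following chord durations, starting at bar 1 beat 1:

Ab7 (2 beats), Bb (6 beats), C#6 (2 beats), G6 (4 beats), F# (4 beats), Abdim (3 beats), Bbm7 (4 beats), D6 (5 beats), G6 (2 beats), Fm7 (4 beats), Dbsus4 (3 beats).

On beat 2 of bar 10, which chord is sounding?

D6

Beat 2 of bar 10 is beat (10−1)×3 + 2 = 29 overall.
Running totals: Ab7 ends at 2, Bb ends at 8, C#6 ends at 10, G6 ends at 14, F# ends at 18, Abdim ends at 21, Bbm7 ends at 25, D6 ends at 30.
Beat 29 falls within D6.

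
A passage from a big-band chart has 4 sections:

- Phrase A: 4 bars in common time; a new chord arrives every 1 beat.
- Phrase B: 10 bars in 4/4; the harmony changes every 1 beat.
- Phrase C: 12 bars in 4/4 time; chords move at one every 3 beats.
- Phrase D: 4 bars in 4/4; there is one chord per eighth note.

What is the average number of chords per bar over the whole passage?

A: 4 × 4 = 16 beats ÷ 1 = 16 chords.
B: 10 × 4 = 40 beats ÷ 1 = 40 chords.
C: 12 × 4 = 48 beats ÷ 3 = 16 chords.
D: 4 × 4 = 16 beats ÷ 0.5 = 32 chords.
Overall: 104 chords over 30 bars → 104/30 = 52/15 chords per bar.

52/15 chords per bar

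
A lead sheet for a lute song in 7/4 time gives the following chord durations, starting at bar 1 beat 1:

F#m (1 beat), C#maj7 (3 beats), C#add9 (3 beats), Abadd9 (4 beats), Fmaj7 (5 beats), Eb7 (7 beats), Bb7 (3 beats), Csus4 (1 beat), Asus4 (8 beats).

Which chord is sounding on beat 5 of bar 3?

Eb7

Beat 5 of bar 3 is beat (3−1)×7 + 5 = 19 overall.
Running totals: F#m ends at 1, C#maj7 ends at 4, C#add9 ends at 7, Abadd9 ends at 11, Fmaj7 ends at 16, Eb7 ends at 23.
Beat 19 falls within Eb7.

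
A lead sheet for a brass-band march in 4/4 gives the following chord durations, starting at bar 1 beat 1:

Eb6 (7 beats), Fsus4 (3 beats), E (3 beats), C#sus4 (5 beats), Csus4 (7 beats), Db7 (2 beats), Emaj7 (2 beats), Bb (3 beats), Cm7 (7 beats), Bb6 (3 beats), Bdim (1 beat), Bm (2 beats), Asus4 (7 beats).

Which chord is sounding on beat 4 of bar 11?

Beat 4 of bar 11 is beat (11−1)×4 + 4 = 44 overall.
Running totals: Eb6 ends at 7, Fsus4 ends at 10, E ends at 13, C#sus4 ends at 18, Csus4 ends at 25, Db7 ends at 27, Emaj7 ends at 29, Bb ends at 32, Cm7 ends at 39, Bb6 ends at 42, Bdim ends at 43, Bm ends at 45.
Beat 44 falls within Bm.

Bm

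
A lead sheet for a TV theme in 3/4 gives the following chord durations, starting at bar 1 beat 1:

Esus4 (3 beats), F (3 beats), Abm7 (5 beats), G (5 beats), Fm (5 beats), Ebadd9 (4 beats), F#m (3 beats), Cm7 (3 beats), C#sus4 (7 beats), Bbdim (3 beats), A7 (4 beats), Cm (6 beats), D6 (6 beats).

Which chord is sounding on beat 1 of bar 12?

C#sus4

Beat 1 of bar 12 is beat (12−1)×3 + 1 = 34 overall.
Running totals: Esus4 ends at 3, F ends at 6, Abm7 ends at 11, G ends at 16, Fm ends at 21, Ebadd9 ends at 25, F#m ends at 28, Cm7 ends at 31, C#sus4 ends at 38.
Beat 34 falls within C#sus4.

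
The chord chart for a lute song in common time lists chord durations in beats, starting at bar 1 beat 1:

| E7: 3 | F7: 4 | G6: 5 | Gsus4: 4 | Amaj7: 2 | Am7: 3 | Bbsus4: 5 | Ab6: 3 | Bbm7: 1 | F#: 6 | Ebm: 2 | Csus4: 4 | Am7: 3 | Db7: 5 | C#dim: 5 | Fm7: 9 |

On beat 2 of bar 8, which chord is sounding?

Beat 2 of bar 8 is beat (8−1)×4 + 2 = 30 overall.
Running totals: E7 ends at 3, F7 ends at 7, G6 ends at 12, Gsus4 ends at 16, Amaj7 ends at 18, Am7 ends at 21, Bbsus4 ends at 26, Ab6 ends at 29, Bbm7 ends at 30.
Beat 30 falls within Bbm7.

Bbm7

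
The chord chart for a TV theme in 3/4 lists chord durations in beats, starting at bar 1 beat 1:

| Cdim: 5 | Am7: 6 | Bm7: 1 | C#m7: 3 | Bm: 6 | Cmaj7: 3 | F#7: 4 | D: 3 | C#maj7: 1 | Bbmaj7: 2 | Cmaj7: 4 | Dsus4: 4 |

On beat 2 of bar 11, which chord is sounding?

Beat 2 of bar 11 is beat (11−1)×3 + 2 = 32 overall.
Running totals: Cdim ends at 5, Am7 ends at 11, Bm7 ends at 12, C#m7 ends at 15, Bm ends at 21, Cmaj7 ends at 24, F#7 ends at 28, D ends at 31, C#maj7 ends at 32.
Beat 32 falls within C#maj7.

C#maj7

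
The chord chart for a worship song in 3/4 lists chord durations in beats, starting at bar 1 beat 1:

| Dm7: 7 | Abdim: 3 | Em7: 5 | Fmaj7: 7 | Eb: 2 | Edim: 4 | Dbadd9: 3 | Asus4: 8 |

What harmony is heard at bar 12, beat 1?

Asus4

Beat 1 of bar 12 is beat (12−1)×3 + 1 = 34 overall.
Running totals: Dm7 ends at 7, Abdim ends at 10, Em7 ends at 15, Fmaj7 ends at 22, Eb ends at 24, Edim ends at 28, Dbadd9 ends at 31, Asus4 ends at 39.
Beat 34 falls within Asus4.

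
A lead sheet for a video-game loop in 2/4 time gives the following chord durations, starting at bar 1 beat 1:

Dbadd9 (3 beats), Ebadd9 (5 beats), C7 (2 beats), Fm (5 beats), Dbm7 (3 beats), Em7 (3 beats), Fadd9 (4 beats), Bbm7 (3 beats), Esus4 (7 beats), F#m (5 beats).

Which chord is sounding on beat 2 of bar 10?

Beat 2 of bar 10 is beat (10−1)×2 + 2 = 20 overall.
Running totals: Dbadd9 ends at 3, Ebadd9 ends at 8, C7 ends at 10, Fm ends at 15, Dbm7 ends at 18, Em7 ends at 21.
Beat 20 falls within Em7.

Em7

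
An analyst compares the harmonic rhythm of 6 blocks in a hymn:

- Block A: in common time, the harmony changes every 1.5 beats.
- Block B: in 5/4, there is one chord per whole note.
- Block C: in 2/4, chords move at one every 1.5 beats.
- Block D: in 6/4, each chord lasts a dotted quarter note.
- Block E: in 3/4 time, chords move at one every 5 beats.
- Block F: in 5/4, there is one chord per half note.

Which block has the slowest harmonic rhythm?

Block E

A: 4 beats/bar ÷ 1.5 beats/chord = 8/3 chords/bar.
B: 5 beats/bar ÷ 4 beats/chord = 1.25 chords/bar.
C: 2 beats/bar ÷ 1.5 beats/chord = 4/3 chords/bar.
D: 6 beats/bar ÷ 1.5 beats/chord = 4 chords/bar.
E: 3 beats/bar ÷ 5 beats/chord = 0.6 chords/bar.
F: 5 beats/bar ÷ 2 beats/chord = 2.5 chords/bar.
Slowest is E at 0.6 chords/bar.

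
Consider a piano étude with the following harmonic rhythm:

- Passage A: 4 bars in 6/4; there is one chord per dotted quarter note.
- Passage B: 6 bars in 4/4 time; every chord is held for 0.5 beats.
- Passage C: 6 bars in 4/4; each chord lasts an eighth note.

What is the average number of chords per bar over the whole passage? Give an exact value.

7 chords per bar

A: 4 × 6 = 24 beats ÷ 1.5 = 16 chords.
B: 6 × 4 = 24 beats ÷ 0.5 = 48 chords.
C: 6 × 4 = 24 beats ÷ 0.5 = 48 chords.
Overall: 112 chords over 16 bars → 112/16 = 7 chords per bar.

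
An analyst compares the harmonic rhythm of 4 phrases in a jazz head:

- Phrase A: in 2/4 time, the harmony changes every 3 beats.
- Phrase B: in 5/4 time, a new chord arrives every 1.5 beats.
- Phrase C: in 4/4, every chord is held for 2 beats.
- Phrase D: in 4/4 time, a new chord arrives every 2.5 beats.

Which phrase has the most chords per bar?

Phrase B

A: 2 beats/bar ÷ 3 beats/chord = 2/3 chords/bar.
B: 5 beats/bar ÷ 1.5 beats/chord = 10/3 chords/bar.
C: 4 beats/bar ÷ 2 beats/chord = 2 chords/bar.
D: 4 beats/bar ÷ 2.5 beats/chord = 1.6 chords/bar.
Fastest is B at 10/3 chords/bar.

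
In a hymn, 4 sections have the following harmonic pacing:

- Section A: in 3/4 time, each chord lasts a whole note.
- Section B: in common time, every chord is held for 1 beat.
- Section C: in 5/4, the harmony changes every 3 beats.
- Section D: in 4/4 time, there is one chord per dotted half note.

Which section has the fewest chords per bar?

A: 3/4 = 0.75 chords/bar.
B: 4/1 = 4 chords/bar.
C: 5/3 = 5/3 chords/bar.
D: 4/3 = 4/3 chords/bar.
Slowest is A at 0.75 chords/bar.

Section A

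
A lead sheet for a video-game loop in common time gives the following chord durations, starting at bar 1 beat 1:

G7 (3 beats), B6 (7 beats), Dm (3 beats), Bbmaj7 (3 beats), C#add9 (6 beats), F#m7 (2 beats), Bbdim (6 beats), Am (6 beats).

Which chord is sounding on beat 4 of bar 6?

F#m7

Beat 4 of bar 6 is beat (6−1)×4 + 4 = 24 overall.
Running totals: G7 ends at 3, B6 ends at 10, Dm ends at 13, Bbmaj7 ends at 16, C#add9 ends at 22, F#m7 ends at 24.
Beat 24 falls within F#m7.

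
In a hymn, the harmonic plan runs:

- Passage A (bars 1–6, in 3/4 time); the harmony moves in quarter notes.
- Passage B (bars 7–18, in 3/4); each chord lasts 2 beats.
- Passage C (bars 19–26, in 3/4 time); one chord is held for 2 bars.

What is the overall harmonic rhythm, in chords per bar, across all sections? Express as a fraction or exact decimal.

A: 6 bars of 3 beats is 18 beats; at 1 beat each that's 18 chords.
B: 12 bars of 3 beats is 36 beats; at 2 beats each that's 18 chords.
C: 8 bars of 3 beats is 24 beats; at 6 beats each that's 4 chords.
Overall: 40 chords over 26 bars → 40/26 = 20/13 chords per bar.

20/13 chords per bar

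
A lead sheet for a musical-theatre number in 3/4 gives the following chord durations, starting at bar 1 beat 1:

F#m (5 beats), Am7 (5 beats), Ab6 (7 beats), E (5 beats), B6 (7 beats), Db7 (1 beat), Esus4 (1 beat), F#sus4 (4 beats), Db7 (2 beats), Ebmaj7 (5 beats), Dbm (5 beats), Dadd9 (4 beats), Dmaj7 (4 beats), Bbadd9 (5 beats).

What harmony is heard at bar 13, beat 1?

Beat 1 of bar 13 is beat (13−1)×3 + 1 = 37 overall.
Running totals: F#m ends at 5, Am7 ends at 10, Ab6 ends at 17, E ends at 22, B6 ends at 29, Db7 ends at 30, Esus4 ends at 31, F#sus4 ends at 35, Db7 ends at 37.
Beat 37 falls within Db7.

Db7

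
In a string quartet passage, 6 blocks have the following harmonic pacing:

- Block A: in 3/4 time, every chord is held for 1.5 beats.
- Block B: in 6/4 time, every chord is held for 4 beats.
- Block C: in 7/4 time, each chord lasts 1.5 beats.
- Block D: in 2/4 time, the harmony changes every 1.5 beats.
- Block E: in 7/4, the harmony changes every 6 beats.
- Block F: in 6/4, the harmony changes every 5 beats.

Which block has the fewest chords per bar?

A: each chord is 1.5 beats in 3/4, so 2 per bar.
B: each chord is 4 beats in 6/4, so 1.5 per bar.
C: each chord is 1.5 beats in 7/4, so 14/3 per bar.
D: each chord is 1.5 beats in 2/4, so 4/3 per bar.
E: each chord is 6 beats in 7/4, so 7/6 per bar.
F: each chord is 5 beats in 6/4, so 1.2 per bar.
Slowest is E at 7/6 chords/bar.

Block E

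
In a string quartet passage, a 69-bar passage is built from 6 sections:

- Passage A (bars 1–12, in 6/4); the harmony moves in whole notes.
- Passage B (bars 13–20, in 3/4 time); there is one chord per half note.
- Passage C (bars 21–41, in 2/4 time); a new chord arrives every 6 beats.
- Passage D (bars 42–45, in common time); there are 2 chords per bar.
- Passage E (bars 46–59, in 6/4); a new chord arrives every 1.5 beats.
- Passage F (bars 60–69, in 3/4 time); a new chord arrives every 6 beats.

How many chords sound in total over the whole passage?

A: 12 bars × 6 beats = 72 beats; 4 beats/chord → 18 chords.
B: 8 bars × 3 beats = 24 beats; 2 beats/chord → 12 chords.
C: 21 bars × 2 beats = 42 beats; 6 beats/chord → 7 chords.
D: 4 bars × 4 beats = 16 beats; 2 beats/chord → 8 chords.
E: 14 bars × 6 beats = 84 beats; 1.5 beats/chord → 56 chords.
F: 10 bars × 3 beats = 30 beats; 6 beats/chord → 5 chords.
Total: 18 + 12 + 7 + 8 + 56 + 5 = 106.

106 chords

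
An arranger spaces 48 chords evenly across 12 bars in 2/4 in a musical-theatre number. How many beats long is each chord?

12 bars × 2 beats/bar = 24 beats total.
24 beats ÷ 48 chords = 0.5 beats per chord.
(That is an eighth note.)

0.5 beats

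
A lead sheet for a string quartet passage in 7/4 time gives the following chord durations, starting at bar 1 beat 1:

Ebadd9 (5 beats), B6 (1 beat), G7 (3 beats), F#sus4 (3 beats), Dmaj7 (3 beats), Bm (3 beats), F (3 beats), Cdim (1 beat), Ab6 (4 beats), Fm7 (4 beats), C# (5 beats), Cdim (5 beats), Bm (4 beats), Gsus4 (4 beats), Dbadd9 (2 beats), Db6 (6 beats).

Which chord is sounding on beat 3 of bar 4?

Beat 3 of bar 4 is beat (4−1)×7 + 3 = 24 overall.
Running totals: Ebadd9 ends at 5, B6 ends at 6, G7 ends at 9, F#sus4 ends at 12, Dmaj7 ends at 15, Bm ends at 18, F ends at 21, Cdim ends at 22, Ab6 ends at 26.
Beat 24 falls within Ab6.

Ab6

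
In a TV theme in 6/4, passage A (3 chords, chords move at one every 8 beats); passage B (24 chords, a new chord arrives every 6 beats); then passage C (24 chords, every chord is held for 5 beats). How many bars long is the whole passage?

A: 3 × 8 = 24 beats = 4 bars.
B: 24 × 6 = 144 beats = 24 bars.
C: 24 × 5 = 120 beats = 20 bars.
Total: 4 + 24 + 20 = 48 bars.

48 bars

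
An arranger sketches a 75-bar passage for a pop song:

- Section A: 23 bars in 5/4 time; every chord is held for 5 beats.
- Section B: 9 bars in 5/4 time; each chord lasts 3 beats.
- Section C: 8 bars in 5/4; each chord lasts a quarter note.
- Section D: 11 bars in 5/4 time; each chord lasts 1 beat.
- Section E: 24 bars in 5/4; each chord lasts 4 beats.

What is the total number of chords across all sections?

163 chords

A has 115 beats and chords last 5 each, so 23 chords.
B has 45 beats and chords last 3 each, so 15 chords.
C has 40 beats and chords last 1 each, so 40 chords.
D has 55 beats and chords last 1 each, so 55 chords.
E has 120 beats and chords last 4 each, so 30 chords.
Total: 23 + 15 + 40 + 55 + 30 = 163.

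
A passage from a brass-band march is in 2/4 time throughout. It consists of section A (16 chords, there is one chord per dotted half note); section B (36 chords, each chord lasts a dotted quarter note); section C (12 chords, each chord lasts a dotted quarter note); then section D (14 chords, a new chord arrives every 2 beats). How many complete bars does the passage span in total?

74 bars

A: 16 × 3 = 48 beats = 24 bars.
B: 36 × 1.5 = 54 beats = 27 bars.
C: 12 × 1.5 = 18 beats = 9 bars.
D: 14 × 2 = 28 beats = 14 bars.
Total: 24 + 27 + 9 + 14 = 74 bars.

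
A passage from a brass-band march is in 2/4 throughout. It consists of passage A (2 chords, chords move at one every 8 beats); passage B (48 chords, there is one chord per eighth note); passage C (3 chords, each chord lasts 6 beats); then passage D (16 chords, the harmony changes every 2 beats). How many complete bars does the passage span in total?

45 bars

A: 2 × 8 = 16 beats = 8 bars.
B: 48 × 0.5 = 24 beats = 12 bars.
C: 3 × 6 = 18 beats = 9 bars.
D: 16 × 2 = 32 beats = 16 bars.
Total: 8 + 12 + 9 + 16 = 45 bars.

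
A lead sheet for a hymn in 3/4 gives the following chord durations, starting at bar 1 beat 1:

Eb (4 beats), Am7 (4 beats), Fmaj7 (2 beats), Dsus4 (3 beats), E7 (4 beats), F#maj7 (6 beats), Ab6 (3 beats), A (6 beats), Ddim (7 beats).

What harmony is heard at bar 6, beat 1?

Beat 1 of bar 6 is beat (6−1)×3 + 1 = 16 overall.
Running totals: Eb ends at 4, Am7 ends at 8, Fmaj7 ends at 10, Dsus4 ends at 13, E7 ends at 17.
Beat 16 falls within E7.

E7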